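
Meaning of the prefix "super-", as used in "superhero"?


Prefix: super-
As in: superhero -> super- + hero
Meaning = above / beyond


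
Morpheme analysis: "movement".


Word: "movement"
Morphemes: move | -ment
Each morpheme carries meaning
= 2 morphemes


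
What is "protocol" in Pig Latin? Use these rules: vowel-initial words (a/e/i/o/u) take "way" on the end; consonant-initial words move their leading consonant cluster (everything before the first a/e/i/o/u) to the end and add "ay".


Word: "protocol"
Starts with consonant(s) → move to end, add 'ay'
Consonant cluster: "pr"
Pig Latin = "otocolpray"


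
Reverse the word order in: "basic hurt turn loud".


Original: "basic hurt turn loud"
Words (1..n): basic | hurt | turn | loud
Reversed (n..1): loud | turn | hurt | basic
Result = "loud turn hurt basic"


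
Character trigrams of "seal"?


Word: "seal" (length 4)
Number of trigrams = 4 - 3 + 1 = 2
  Position 0: "sea"
  Position 1: "eal"
Trigrams = "sea", "eal"


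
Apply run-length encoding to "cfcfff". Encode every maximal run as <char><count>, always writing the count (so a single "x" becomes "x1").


String: "cfcfff"
Scanning for consecutive runs:
  'c' x 1
  'f' x 1
  'c' x 1
  'f' x 3
RLE = "c1f1c1f3"


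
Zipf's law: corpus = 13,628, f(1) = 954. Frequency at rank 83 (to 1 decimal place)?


Zipf's law: f(r) = f(1) / r
f(1) = 954
f(83) = 954 / 83
= 11.5 occurrences


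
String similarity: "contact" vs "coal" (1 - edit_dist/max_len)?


Word 1: "contact" (length 7)
Word 2: "coal" (length 4)
One optimal edit sequence:
  1. keep 'c'
  2. keep 'o'
  3. delete 'n'  (+1)
  4. delete 't'  (+1)
  5. keep 'a'
  6. delete 'c'  (+1)
  7. substitute 't' -> 'l'  (+1)
Edit distance = 4
Max length = max(7, 4) = 7
Similarity = 1 - 4/7
= 0.4286


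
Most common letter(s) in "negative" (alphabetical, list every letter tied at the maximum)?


Word: "negative"
Letter counts:
  'a': 1
  'e': 2
  'g': 1
  'i': 1
  'n': 1
  't': 1
  'v': 1
Maximum count = 2
Most frequent = 'e' (2 times each)


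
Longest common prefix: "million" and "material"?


Word 1: "million"
Word 2: "material"
Comparing from start:
  Pos 0: 'm' == 'm'
  Pos 1: 'i' != 'a' (stop)
LCP = "m" (length 1)


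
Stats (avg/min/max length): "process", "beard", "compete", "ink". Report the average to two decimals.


Lengths: "process"=7, "beard"=5, "compete"=7, "ink"=3
Sum = 22, Count = 4
Average = 22/4 = 5.50
= avg=5.50, min=3, max=7


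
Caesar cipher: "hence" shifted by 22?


Word: "hence"
Shift: 22
Each letter → (letter + shift) mod 26:
  'h' (7) + 22 = 3 → 'd'
  'e' (4) + 22 = 0 → 'a'
  'n' (13) + 22 = 9 → 'j'
  'c' (2) + 22 = 24 → 'y'
  'e' (4) + 22 = 0 → 'a'
Result = "dajya"


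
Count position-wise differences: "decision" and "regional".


Comparing character by character (same length = 8):
  Pos 0: 'd' vs 'r' !=
  Pos 1: 'e' vs 'e' =
  Pos 2: 'c' vs 'g' !=
  Pos 3: 'i' vs 'i' =
  Pos 4: 's' vs 'o' !=
  Pos 5: 'i' vs 'n' !=
  Pos 6: 'o' vs 'a' !=
  Pos 7: 'n' vs 'l' !=
Hamming distance = 6


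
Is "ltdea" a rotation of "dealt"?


Word: "dealt", Candidate: "ltdea"
Method: check if candidate is substring of word+word
"dealtdealt" contains "ltdea"? Yes
Is rotation = Yes


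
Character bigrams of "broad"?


Word: "broad" (length 5)
Number of bigrams = 5 - 2 + 1 = 4
  Position 0: "br"
  Position 1: "ro"
  Position 2: "oa"
  Position 3: "ad"
Bigrams = "br", "ro", "oa", "ad"


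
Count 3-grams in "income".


Word: "income" (length 6)
Number of 3-grams = length - 3 + 1 = 6 - 3 + 1
= 4


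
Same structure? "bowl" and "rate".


Pattern of "bowl": [0, 1, 2, 3]
Pattern of "rate": [0, 1, 2, 3]
Patterns match
Same pattern = Yes


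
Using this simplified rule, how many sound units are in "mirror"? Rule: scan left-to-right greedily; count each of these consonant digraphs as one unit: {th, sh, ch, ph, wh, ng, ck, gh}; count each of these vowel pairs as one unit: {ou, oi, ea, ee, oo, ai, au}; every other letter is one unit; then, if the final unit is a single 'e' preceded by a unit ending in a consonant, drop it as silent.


Word: "mirror" (6 letters)
Left-to-right scan:
  (1) 'm' (letter)
  (2) 'i' (letter)
  (3) 'r' (letter)
  (4) 'r' (letter)
  (5) 'o' (letter)
  (6) 'r' (letter)
Units from scan: 6
Sound units = 6 units


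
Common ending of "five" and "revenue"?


Word 1: "five"
Word 2: "revenue"
Comparing from end:
  Pos -1: 'e' == 'e'
  Pos -2: 'v' != 'u' (stop)
LCS = "e" (length 1)


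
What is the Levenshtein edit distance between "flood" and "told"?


Word 1: "flood" (length 5)
Word 2: "told" (length 4)
One optimal edit sequence (insert/delete/substitute each cost 1):
  1. delete 'f'  (+1)
  2. substitute 'l' -> 't'  (+1)
  3. keep 'o'
  4. substitute 'o' -> 'l'  (+1)
  5. keep 'd'
Total edit operations: 3
Edit distance = 3


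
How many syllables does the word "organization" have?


Word: "organization"
Syllable breakdown: or | gan | i | za | tion
Counting: 5 parts
= 5 syllables


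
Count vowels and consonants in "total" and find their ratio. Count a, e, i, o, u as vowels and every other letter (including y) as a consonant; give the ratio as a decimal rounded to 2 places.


Word: "total"
Vowels (a,e,i,o,u): 2
Consonants: 3
Ratio = 2/3
= 0.67


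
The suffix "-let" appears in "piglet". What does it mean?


Suffix: -let
Example: piglet = pig + -let
Meaning = small


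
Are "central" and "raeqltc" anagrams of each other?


Word 1: "central" → sorted: acelnrt
Word 2: "raeqltc" → sorted: acelqrt
Same letters? acelnrt != acelqrt
Anagram = No


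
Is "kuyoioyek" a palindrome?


Word: "kuyoioyek"
Reversed: "keyoioyuk"
Forward == Backward? kuyoioyek != keyoioyuk
Palindrome = No


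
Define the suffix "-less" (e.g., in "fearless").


Suffix: -less
As in: fearless -> fear + -less
Meaning = without


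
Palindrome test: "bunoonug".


Word: "bunoonug"
Reversed: "gunoonub"
Forward == Backward? bunoonug != gunoonub
Palindrome = No


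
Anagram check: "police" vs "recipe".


Word 1: "police" → sorted: ceilop
Word 2: "recipe" → sorted: ceeipr
Same letters? ceilop != ceeipr
Anagram = No


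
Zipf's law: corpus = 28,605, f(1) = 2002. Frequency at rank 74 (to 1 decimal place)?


Zipf's law: f(r) = f(1) / r
f(1) = 2002
f(74) = 2002 / 74
= 27.1 occurrences


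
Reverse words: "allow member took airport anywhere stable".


Original: "allow member took airport anywhere stable"
Words (1..n): allow | member | took | airport | anywhere | stable
Reversed (n..1): stable | anywhere | airport | took | member | allow
Result = "stable anywhere airport took member allow"


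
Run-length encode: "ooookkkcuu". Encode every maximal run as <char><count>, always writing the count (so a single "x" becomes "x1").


String: "ooookkkcuu"
Scanning for consecutive runs:
  'o' x 4
  'k' x 3
  'c' x 1
  'u' x 2
RLE = "o4k3c1u2"


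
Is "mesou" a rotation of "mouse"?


Word: "mouse", Candidate: "mesou"
Method: check if candidate is substring of word+word
"mousemouse" contains "mesou"? No
Is rotation = No


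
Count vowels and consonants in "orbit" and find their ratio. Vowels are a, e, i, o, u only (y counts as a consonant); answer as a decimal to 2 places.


Word: "orbit"
Vowels (a,e,i,o,u): 2
Consonants: 3
Ratio = 2/3
= 0.67


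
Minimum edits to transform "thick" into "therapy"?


Word 1: "thick" (length 5)
Word 2: "therapy" (length 7)
One optimal edit sequence (insert/delete/substitute each cost 1):
  1. keep 't'
  2. keep 'h'
  3. insert 'e'  (+1)
  4. insert 'r'  (+1)
  5. substitute 'i' -> 'a'  (+1)
  6. substitute 'c' -> 'p'  (+1)
  7. substitute 'k' -> 'y'  (+1)
Total edit operations: 5
Edit distance = 5


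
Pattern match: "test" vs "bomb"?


Pattern of "test": [0, 1, 2, 0]
Pattern of "bomb": [0, 1, 2, 0]
Patterns match
Same pattern = Yes


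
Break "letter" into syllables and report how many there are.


Word: "letter"
Syllable breakdown: let | ter
Counting: 2 parts
= 2 syllables


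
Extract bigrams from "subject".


Word: "subject" (length 7)
Number of bigrams = 7 - 2 + 1 = 6
  Position 0: "su"
  Position 1: "ub"
  Position 2: "bj"
  Position 3: "je"
  Position 4: "ec"
  Position 5: "ct"
Bigrams = "su", "ub", "bj", "je", "ec", "ct"


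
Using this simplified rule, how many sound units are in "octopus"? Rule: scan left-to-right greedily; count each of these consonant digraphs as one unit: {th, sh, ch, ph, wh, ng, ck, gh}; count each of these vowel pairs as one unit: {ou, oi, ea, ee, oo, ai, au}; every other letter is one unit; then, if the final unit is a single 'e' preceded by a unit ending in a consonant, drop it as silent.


Word: "octopus" (7 letters)
Left-to-right scan:
  (1) 'o' (letter)
  (2) 'c' (letter)
  (3) 't' (letter)
  (4) 'o' (letter)
  (5) 'p' (letter)
  (6) 'u' (letter)
  (7) 's' (letter)
Units from scan: 7
Sound units = 7 units


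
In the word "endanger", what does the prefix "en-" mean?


Prefix: en-
As in: endanger -> en- + danger
Meaning = cause to / put into


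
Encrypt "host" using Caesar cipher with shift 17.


Word: "host"
Shift: 17
Each letter → (letter + shift) mod 26:
  'h' (7) + 17 = 24 → 'y'
  'o' (14) + 17 = 5 → 'f'
  's' (18) + 17 = 9 → 'j'
  't' (19) + 17 = 10 → 'k'
Result = "yfjk"


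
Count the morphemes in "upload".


Word: "upload"
Morphemes: up- | load
Each morpheme carries meaning
= 2 morphemes


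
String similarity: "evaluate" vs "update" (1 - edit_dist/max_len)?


Word 1: "evaluate" (length 8)
Word 2: "update" (length 6)
One optimal edit sequence:
  1. delete 'e'  (+1)
  2. delete 'v'  (+1)
  3. substitute 'a' -> 'u'  (+1)
  4. substitute 'l' -> 'p'  (+1)
  5. substitute 'u' -> 'd'  (+1)
  6. keep 'a'
  7. keep 't'
  8. keep 'e'
Edit distance = 5
Max length = max(8, 6) = 8
Similarity = 1 - 5/8
= 0.3750


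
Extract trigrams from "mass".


Word: "mass" (length 4)
Number of trigrams = 4 - 3 + 1 = 2
  Position 0: "mas"
  Position 1: "ass"
Trigrams = "mas", "ass"


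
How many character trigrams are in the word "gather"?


Word: "gather" (length 6)
Number of 3-grams = length - 3 + 1 = 6 - 3 + 1
= 4


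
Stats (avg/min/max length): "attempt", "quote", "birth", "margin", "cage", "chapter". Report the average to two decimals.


Lengths: "attempt"=7, "quote"=5, "birth"=5, "margin"=6, "cage"=4, "chapter"=7
Sum = 34, Count = 6
Average = 34/6 = 5.67
= avg=5.67, min=4, max=7


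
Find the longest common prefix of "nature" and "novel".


Word 1: "nature"
Word 2: "novel"
Comparing from start:
  Pos 0: 'n' == 'n'
  Pos 1: 'a' != 'o' (stop)
LCP = "n" (length 1)


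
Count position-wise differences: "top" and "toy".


Comparing character by character (same length = 3):
  Pos 0: 't' vs 't' =
  Pos 1: 'o' vs 'o' =
  Pos 2: 'p' vs 'y' !=
Hamming distance = 1


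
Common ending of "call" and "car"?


Word 1: "call"
Word 2: "car"
Comparing from end:
  Pos -1: 'l' != 'r' (stop)
LCS = "" (length 0)


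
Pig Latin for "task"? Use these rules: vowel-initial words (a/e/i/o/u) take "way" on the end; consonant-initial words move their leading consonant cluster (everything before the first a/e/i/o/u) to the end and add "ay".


Word: "task"
Starts with consonant(s) → move to end, add 'ay'
Consonant cluster: "t"
Pig Latin = "asktay"


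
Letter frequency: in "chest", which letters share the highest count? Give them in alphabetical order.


Word: "chest"
Letter counts:
  'c': 1
  'e': 1
  'h': 1
  's': 1
  't': 1
Maximum count = 1
Most frequent = 'c', 'e', 'h', 's', 't' (1 time each)


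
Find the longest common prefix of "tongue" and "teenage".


Word 1: "tongue"
Word 2: "teenage"
Comparing from start:
  Pos 0: 't' == 't'
  Pos 1: 'o' != 'e' (stop)
LCP = "t" (length 1)


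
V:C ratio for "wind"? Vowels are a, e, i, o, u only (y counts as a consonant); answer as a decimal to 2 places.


Word: "wind"
Vowels (a,e,i,o,u): 1
Consonants: 3
Ratio = 1/3
= 0.33


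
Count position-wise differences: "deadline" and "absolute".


Comparing character by character (same length = 8):
  Pos 0: 'd' vs 'a' !=
  Pos 1: 'e' vs 'b' !=
  Pos 2: 'a' vs 's' !=
  Pos 3: 'd' vs 'o' !=
  Pos 4: 'l' vs 'l' =
  Pos 5: 'i' vs 'u' !=
  Pos 6: 'n' vs 't' !=
  Pos 7: 'e' vs 'e' =
Hamming distance = 6


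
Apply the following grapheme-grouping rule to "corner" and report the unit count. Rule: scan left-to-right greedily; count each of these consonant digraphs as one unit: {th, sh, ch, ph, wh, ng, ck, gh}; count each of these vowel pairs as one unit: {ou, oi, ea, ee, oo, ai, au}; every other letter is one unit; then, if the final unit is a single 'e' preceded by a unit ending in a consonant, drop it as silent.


Word: "corner" (6 letters)
Left-to-right scan:
  (1) 'c' (letter)
  (2) 'o' (letter)
  (3) 'r' (letter)
  (4) 'n' (letter)
  (5) 'e' (letter)
  (6) 'r' (letter)
Units from scan: 6
Sound units = 6 units


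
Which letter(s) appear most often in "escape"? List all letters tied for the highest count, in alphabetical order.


Word: "escape"
Letter counts:
  'a': 1
  'c': 1
  'e': 2
  'p': 1
  's': 1
Maximum count = 2
Most frequent = 'e' (2 times each)


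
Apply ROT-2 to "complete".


Word: "complete"
Shift: 2
Each letter → (letter + shift) mod 26:
  'c' (2) + 2 = 4 → 'e'
  'o' (14) + 2 = 16 → 'q'
  'm' (12) + 2 = 14 → 'o'
  'p' (15) + 2 = 17 → 'r'
  'l' (11) + 2 = 13 → 'n'
  'e' (4) + 2 = 6 → 'g'
  't' (19) + 2 = 21 → 'v'
  'e' (4) + 2 = 6 → 'g'
Result = "eqorngvg"


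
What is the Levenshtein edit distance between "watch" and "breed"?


Word 1: "watch" (length 5)
Word 2: "breed" (length 5)
One optimal edit sequence (insert/delete/substitute each cost 1):
  1. substitute 'w' -> 'b'  (+1)
  2. substitute 'a' -> 'r'  (+1)
  3. substitute 't' -> 'e'  (+1)
  4. substitute 'c' -> 'e'  (+1)
  5. substitute 'h' -> 'd'  (+1)
Total edit operations: 5
Edit distance = 5


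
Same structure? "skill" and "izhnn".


Pattern of "skill": [0, 1, 2, 3, 3]
Pattern of "izhnn": [0, 1, 2, 3, 3]
Patterns match
Same pattern = Yes


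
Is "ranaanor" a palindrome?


Word: "ranaanor"
Reversed: "ronaanar"
Forward == Backward? ranaanor != ronaanar
Palindrome = No


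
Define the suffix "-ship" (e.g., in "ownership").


Suffix: -ship
Example: ownership (owner + -ship)
Meaning = state / position


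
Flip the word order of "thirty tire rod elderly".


Original: "thirty tire rod elderly"
Words (1..n): thirty | tire | rod | elderly
Reversed (n..1): elderly | rod | tire | thirty
Result = "elderly rod tire thirty"


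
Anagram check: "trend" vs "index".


Word 1: "trend" → sorted: denrt
Word 2: "index" → sorted: deinx
Same letters? denrt != deinx
Anagram = No


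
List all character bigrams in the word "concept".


Word: "concept" (length 7)
Number of bigrams = 7 - 2 + 1 = 6
  Position 0: "co"
  Position 1: "on"
  Position 2: "nc"
  Position 3: "ce"
  Position 4: "ep"
  Position 5: "pt"
Bigrams = "co", "on", "nc", "ce", "ep", "pt"


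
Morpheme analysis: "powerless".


Word: "powerless"
Morphemes: power + -less
Each morpheme carries meaning
= 2 morphemes


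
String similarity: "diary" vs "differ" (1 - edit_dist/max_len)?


Word 1: "diary" (length 5)
Word 2: "differ" (length 6)
One optimal edit sequence:
  1. keep 'd'
  2. keep 'i'
  3. insert 'f'  (+1)
  4. substitute 'a' -> 'f'  (+1)
  5. substitute 'r' -> 'e'  (+1)
  6. substitute 'y' -> 'r'  (+1)
Edit distance = 4
Max length = max(5, 6) = 6
Similarity = 1 - 4/6
= 0.3333


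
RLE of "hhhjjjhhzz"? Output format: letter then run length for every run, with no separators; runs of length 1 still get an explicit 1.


String: "hhhjjjhhzz"
Scanning for consecutive runs:
  'h' x 3
  'j' x 3
  'h' x 2
  'z' x 2
RLE = "h3j3h2z2"


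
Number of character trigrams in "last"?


Word: "last" (length 4)
Number of 3-grams = length - 3 + 1 = 4 - 3 + 1
= 2


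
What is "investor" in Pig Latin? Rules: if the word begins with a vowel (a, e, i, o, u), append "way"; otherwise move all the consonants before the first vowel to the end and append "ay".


Word: "investor"
Starts with vowel → add 'way'
Pig Latin = "investorway"


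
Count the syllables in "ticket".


Word: "ticket"
Syllable breakdown: tick-et
Counting: 2 parts
= 2 syllables


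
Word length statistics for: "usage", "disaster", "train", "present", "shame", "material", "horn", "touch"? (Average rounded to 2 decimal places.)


Lengths: "usage"=5, "disaster"=8, "train"=5, "present"=7, "shame"=5, "material"=8, "horn"=4, "touch"=5
Sum = 47, Count = 8
Average = 47/8 = 5.88
= avg=5.88, min=4, max=8


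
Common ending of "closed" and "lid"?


Word 1: "closed"
Word 2: "lid"
Comparing from end:
  Pos -1: 'd' == 'd'
  Pos -2: 'e' != 'i' (stop)
LCS = "d" (length 1)


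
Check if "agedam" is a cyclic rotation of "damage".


Word: "damage", Candidate: "agedam"
Method: check if candidate is substring of word+word
"damagedamage" contains "agedam"? Yes
Is rotation = Yes


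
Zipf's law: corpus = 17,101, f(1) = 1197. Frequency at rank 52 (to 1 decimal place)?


Zipf's law: f(r) = f(1) / r
f(1) = 1197
f(52) = 1197 / 52
= 23.0 occurrences


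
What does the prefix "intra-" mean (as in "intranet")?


Prefix: intra-
Example: intranet (intra- + net)
Meaning = within


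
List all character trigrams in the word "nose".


Word: "nose" (length 4)
Number of trigrams = 4 - 3 + 1 = 2
  Position 0: "nos"
  Position 1: "ose"
Trigrams = "nos", "ose"


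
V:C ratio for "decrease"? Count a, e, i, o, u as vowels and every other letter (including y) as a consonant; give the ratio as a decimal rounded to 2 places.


Word: "decrease"
Vowels (a,e,i,o,u): 4
Consonants: 4
Ratio = 4/4
= 1.00


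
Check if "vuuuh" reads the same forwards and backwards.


Word: "vuuuh"
Reversed: "huuuv"
Forward == Backward? vuuuh != huuuv
Palindrome = No


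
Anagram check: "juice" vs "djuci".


Word 1: "juice" → sorted: ceiju
Word 2: "djuci" → sorted: cdiju
Same letters? ceiju != cdiju
Anagram = No


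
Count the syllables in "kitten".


Word: "kitten"
Syllable breakdown: kit-ten
Counting: 2 parts
= 2 syllables


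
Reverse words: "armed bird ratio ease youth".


Original: "armed bird ratio ease youth"
Words (1..n): armed | bird | ratio | ease | youth
Reversed (n..1): youth | ease | ratio | bird | armed
Result = "youth ease ratio bird armed"


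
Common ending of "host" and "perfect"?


Word 1: "host"
Word 2: "perfect"
Comparing from end:
  Pos -1: 't' == 't'
  Pos -2: 's' != 'c' (stop)
LCS = "t" (length 1)


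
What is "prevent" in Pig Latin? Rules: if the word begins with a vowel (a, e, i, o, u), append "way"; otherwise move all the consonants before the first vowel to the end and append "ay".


Word: "prevent"
Starts with consonant(s) → move to end, add 'ay'
Consonant cluster: "pr"
Pig Latin = "eventpray"


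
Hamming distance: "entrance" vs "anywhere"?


Comparing character by character (same length = 8):
  Pos 0: 'e' vs 'a' !=
  Pos 1: 'n' vs 'n' =
  Pos 2: 't' vs 'y' !=
  Pos 3: 'r' vs 'w' !=
  Pos 4: 'a' vs 'h' !=
  Pos 5: 'n' vs 'e' !=
  Pos 6: 'c' vs 'r' !=
  Pos 7: 'e' vs 'e' =
Hamming distance = 6


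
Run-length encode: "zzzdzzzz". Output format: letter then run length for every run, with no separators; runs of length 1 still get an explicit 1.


String: "zzzdzzzz"
Scanning for consecutive runs:
  'z' x 3
  'd' x 1
  'z' x 4
RLE = "z3d1z4"


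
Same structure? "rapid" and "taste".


Pattern of "rapid": [0, 1, 2, 3, 4]
Pattern of "taste": [0, 1, 2, 0, 3]
Patterns do not match
Same pattern = No


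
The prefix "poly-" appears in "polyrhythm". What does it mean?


Prefix: poly-
Example: polyrhythm = poly- + rhythm
Meaning = many


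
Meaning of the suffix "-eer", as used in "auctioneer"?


Suffix: -eer
Example: auctioneer (auction + -eer)
Meaning = one who is concerned with


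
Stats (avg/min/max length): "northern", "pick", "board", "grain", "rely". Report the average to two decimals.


Lengths: "northern"=8, "pick"=4, "board"=5, "grain"=5, "rely"=4
Sum = 26, Count = 5
Average = 26/5 = 5.20
= avg=5.20, min=4, max=8


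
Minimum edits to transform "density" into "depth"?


Word 1: "density" (length 7)
Word 2: "depth" (length 5)
One optimal edit sequence (insert/delete/substitute each cost 1):
  1. keep 'd'
  2. keep 'e'
  3. delete 'n'  (+1)
  4. delete 's'  (+1)
  5. substitute 'i' -> 'p'  (+1)
  6. keep 't'
  7. substitute 'y' -> 'h'  (+1)
Total edit operations: 4
Edit distance = 4


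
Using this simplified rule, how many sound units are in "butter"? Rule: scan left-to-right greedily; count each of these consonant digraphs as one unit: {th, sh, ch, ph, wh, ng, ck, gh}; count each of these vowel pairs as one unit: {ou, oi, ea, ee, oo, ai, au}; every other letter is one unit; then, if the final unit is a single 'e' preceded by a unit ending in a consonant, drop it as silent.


Word: "butter" (6 letters)
Left-to-right scan:
  1. 'b' (letter)
  2. 'u' (letter)
  3. 't' (letter)
  4. 't' (letter)
  5. 'e' (letter)
  6. 'r' (letter)
Units from scan: 6
Sound units = 6 units


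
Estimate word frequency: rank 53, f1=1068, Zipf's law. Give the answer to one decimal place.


Zipf's law: f(r) = f(1) / r
f(1) = 1068
f(53) = 1068 / 53
= 20.2 occurrences


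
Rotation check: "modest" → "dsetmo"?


Word: "modest", Candidate: "dsetmo"
Method: check if candidate is substring of word+word
"modestmodest" contains "dsetmo"? No
Is rotation = No


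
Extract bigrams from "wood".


Word: "wood" (length 4)
Number of bigrams = 4 - 2 + 1 = 3
  Position 0: "wo"
  Position 1: "oo"
  Position 2: "od"
Bigrams = "wo", "oo", "od"


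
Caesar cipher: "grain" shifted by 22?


Word: "grain"
Shift: 22
Each letter → (letter + shift) mod 26:
  'g' (6) + 22 = 2 → 'c'
  'r' (17) + 22 = 13 → 'n'
  'a' (0) + 22 = 22 → 'w'
  'i' (8) + 22 = 4 → 'e'
  'n' (13) + 22 = 9 → 'j'
Result = "cnwej"


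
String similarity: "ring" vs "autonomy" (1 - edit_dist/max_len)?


Word 1: "ring" (length 4)
Word 2: "autonomy" (length 8)
One optimal edit sequence:
  1. insert 'a'  (+1)
  2. insert 'u'  (+1)
  3. substitute 'r' -> 't'  (+1)
  4. substitute 'i' -> 'o'  (+1)
  5. keep 'n'
  6. insert 'o'  (+1)
  7. insert 'm'  (+1)
  8. substitute 'g' -> 'y'  (+1)
Edit distance = 7
Max length = max(4, 8) = 8
Similarity = 1 - 7/8
= 0.1250


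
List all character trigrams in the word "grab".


Word: "grab" (length 4)
Number of trigrams = 4 - 3 + 1 = 2
  Position 0: "gra"
  Position 1: "rab"
Trigrams = "gra", "rab"


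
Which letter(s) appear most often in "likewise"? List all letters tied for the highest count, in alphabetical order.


Word: "likewise"
Letter counts:
  'e': 2
  'i': 2
  'k': 1
  'l': 1
  's': 1
  'w': 1
Maximum count = 2
Most frequent = 'e', 'i' (2 times each)


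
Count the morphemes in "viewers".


Word: "viewers"
Morphemes: view + -er + -s
Each morpheme carries meaning
= 3 morphemes


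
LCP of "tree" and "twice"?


Word 1: "tree"
Word 2: "twice"
Comparing from start:
  Pos 0: 't' == 't'
  Pos 1: 'r' != 'w' (stop)
LCP = "t" (length 1)


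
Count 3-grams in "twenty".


Word: "twenty" (length 6)
Number of 3-grams = length - 3 + 1 = 6 - 3 + 1
= 4


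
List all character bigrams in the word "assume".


Word: "assume" (length 6)
Number of bigrams = 6 - 2 + 1 = 5
  Position 0: "as"
  Position 1: "ss"
  Position 2: "su"
  Position 3: "um"
  Position 4: "me"
Bigrams = "as", "ss", "su", "um", "me"


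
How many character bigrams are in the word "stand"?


Word: "stand" (length 5)
Number of 2-grams = length - 2 + 1 = 5 - 2 + 1
= 4


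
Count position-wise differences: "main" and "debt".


Comparing character by character (same length = 4):
  Pos 0: 'm' vs 'd' !=
  Pos 1: 'a' vs 'e' !=
  Pos 2: 'i' vs 'b' !=
  Pos 3: 'n' vs 't' !=
Hamming distance = 4


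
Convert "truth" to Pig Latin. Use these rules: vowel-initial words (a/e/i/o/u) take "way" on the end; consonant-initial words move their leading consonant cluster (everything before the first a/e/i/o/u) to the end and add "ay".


Word: "truth"
Starts with consonant(s) → move to end, add 'ay'
Consonant cluster: "tr"
Pig Latin = "uthtray"


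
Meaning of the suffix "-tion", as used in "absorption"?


Suffix: -tion
Example: absorption = absorb + -tion, with a spelling change
Meaning = act or process


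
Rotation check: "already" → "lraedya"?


Word: "already", Candidate: "lraedya"
Method: check if candidate is substring of word+word
"alreadyalready" contains "lraedya"? No
Is rotation = No


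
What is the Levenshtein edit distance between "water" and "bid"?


Word 1: "water" (length 5)
Word 2: "bid" (length 3)
One optimal edit sequence (insert/delete/substitute each cost 1):
  1. delete 'w'  (+1)
  2. delete 'a'  (+1)
  3. substitute 't' -> 'b'  (+1)
  4. substitute 'e' -> 'i'  (+1)
  5. substitute 'r' -> 'd'  (+1)
Total edit operations: 5
Edit distance = 5


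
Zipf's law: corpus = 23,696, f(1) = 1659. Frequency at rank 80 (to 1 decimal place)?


Zipf's law: f(r) = f(1) / r
f(1) = 1659
f(80) = 1659 / 80
= 20.7 occurrences


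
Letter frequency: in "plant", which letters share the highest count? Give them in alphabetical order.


Word: "plant"
Letter counts:
  'a': 1
  'l': 1
  'n': 1
  'p': 1
  't': 1
Maximum count = 1
Most frequent = 'a', 'l', 'n', 'p', 't' (1 time each)


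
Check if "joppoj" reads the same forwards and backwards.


Word: "joppoj"
Reversed: "joppoj"
Forward == Backward? joppoj == joppoj
Palindrome = Yes


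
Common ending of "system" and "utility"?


Word 1: "system"
Word 2: "utility"
Comparing from end:
  Pos -1: 'm' != 'y' (stop)
LCS = "" (length 0)


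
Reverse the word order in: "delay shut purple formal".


Original: "delay shut purple formal"
Words (1..n): delay | shut | purple | formal
Reversed (n..1): formal | purple | shut | delay
Result = "formal purple shut delay"


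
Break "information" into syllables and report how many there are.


Word: "information"
Syllable breakdown: in · for · ma · tion
Counting: 4 parts
= 4 syllables


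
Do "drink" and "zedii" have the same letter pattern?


Pattern of "drink": [0, 1, 2, 3, 4]
Pattern of "zedii": [0, 1, 2, 3, 3]
Patterns do not match
Same pattern = No


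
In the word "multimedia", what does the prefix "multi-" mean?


Prefix: multi-
Example: multimedia = multi- + media
Meaning = many


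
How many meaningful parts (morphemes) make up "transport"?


Word: "transport"
Morphemes: trans- + port
Each morpheme carries meaning
= 2 morphemes


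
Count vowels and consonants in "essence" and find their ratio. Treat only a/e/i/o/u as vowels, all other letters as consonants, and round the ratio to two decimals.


Word: "essence"
Vowels (a,e,i,o,u): 3
Consonants: 4
Ratio = 3/4
= 0.75


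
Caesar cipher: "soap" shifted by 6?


Word: "soap"
Shift: 6
Each letter → (letter + shift) mod 26:
  's' (18) + 6 = 24 → 'y'
  'o' (14) + 6 = 20 → 'u'
  'a' (0) + 6 = 6 → 'g'
  'p' (15) + 6 = 21 → 'v'
Result = "yugv"


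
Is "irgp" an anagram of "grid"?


Word 1: "grid" → sorted: dgir
Word 2: "irgp" → sorted: gipr
Same letters? dgir != gipr
Anagram = No


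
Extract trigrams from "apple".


Word: "apple" (length 5)
Number of trigrams = 5 - 3 + 1 = 3
  Position 0: "app"
  Position 1: "ppl"
  Position 2: "ple"
Trigrams = "app", "ppl", "ple"


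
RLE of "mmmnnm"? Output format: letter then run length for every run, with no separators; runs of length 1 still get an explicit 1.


String: "mmmnnm"
Scanning for consecutive runs:
  'm' x 3
  'n' x 2
  'm' x 1
RLE = "m3n2m1"


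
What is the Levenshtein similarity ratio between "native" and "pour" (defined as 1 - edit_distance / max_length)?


Word 1: "native" (length 6)
Word 2: "pour" (length 4)
One optimal edit sequence:
  1. delete 'n'  (+1)
  2. delete 'a'  (+1)
  3. substitute 't' -> 'p'  (+1)
  4. substitute 'i' -> 'o'  (+1)
  5. substitute 'v' -> 'u'  (+1)
  6. substitute 'e' -> 'r'  (+1)
Edit distance = 6
Max length = max(6, 4) = 6
Similarity = 1 - 6/6
= 0.0000


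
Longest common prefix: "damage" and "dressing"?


Word 1: "damage"
Word 2: "dressing"
Comparing from start:
  Pos 0: 'd' == 'd'
  Pos 1: 'a' != 'r' (stop)
LCP = "d" (length 1)


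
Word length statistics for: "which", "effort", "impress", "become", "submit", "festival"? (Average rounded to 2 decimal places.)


Lengths: "which"=5, "effort"=6, "impress"=7, "become"=6, "submit"=6, "festival"=8
Sum = 38, Count = 6
Average = 38/6 = 6.33
= avg=6.33, min=5, max=8


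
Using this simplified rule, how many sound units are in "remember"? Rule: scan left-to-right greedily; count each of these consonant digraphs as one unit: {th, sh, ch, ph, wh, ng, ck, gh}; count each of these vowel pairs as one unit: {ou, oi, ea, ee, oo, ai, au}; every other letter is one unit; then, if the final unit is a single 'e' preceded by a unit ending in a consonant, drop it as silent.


Word: "remember" (8 letters)
Left-to-right scan:
  1. 'r' (letter)
  2. 'e' (letter)
  3. 'm' (letter)
  4. 'e' (letter)
  5. 'm' (letter)
  6. 'b' (letter)
  7. 'e' (letter)
  8. 'r' (letter)
Units from scan: 8
Sound units = 8 units


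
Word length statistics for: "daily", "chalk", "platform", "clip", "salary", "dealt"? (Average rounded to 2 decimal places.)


Lengths: "daily"=5, "chalk"=5, "platform"=8, "clip"=4, "salary"=6, "dealt"=5
Sum = 33, Count = 6
Average = 33/6 = 5.50
= avg=5.50, min=4, max=8


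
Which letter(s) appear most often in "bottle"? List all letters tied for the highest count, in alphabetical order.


Word: "bottle"
Letter counts:
  'b': 1
  'e': 1
  'l': 1
  'o': 1
  't': 2
Maximum count = 2
Most frequent = 't' (2 times each)


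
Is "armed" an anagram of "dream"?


Word 1: "dream" → sorted: ademr
Word 2: "armed" → sorted: ademr
Same letters? ademr == ademr
Anagram = Yes


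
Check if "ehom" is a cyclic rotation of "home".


Word: "home", Candidate: "ehom"
Method: check if candidate is substring of word+word
"homehome" contains "ehom"? Yes
Is rotation = Yes


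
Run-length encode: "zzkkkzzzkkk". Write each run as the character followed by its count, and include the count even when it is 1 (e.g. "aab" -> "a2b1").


String: "zzkkkzzzkkk"
Scanning for consecutive runs:
  'z' x 2
  'k' x 3
  'z' x 3
  'k' x 3
RLE = "z2k3z3k3"


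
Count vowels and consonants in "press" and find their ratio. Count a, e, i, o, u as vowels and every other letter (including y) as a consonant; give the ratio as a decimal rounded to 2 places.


Word: "press"
Vowels (a,e,i,o,u): 1
Consonants: 4
Ratio = 1/4
= 0.25


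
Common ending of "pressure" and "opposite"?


Word 1: "pressure"
Word 2: "opposite"
Comparing from end:
  Pos -1: 'e' == 'e'
  Pos -2: 'r' != 't' (stop)
LCS = "e" (length 1)


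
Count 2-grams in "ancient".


Word: "ancient" (length 7)
Number of 2-grams = length - 2 + 1 = 7 - 2 + 1
= 6


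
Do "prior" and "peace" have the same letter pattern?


Pattern of "prior": [0, 1, 2, 3, 1]
Pattern of "peace": [0, 1, 2, 3, 1]
Patterns match
Same pattern = Yes


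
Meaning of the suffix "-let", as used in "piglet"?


Suffix: -let
Example: piglet = pig + -let
Meaning = small


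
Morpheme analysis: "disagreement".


Word: "disagreement"
Morphemes: dis- + agree + -ment
Each morpheme carries meaning
= 3 morphemes


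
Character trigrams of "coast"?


Word: "coast" (length 5)
Number of trigrams = 5 - 3 + 1 = 3
  Position 0: "coa"
  Position 1: "oas"
  Position 2: "ast"
Trigrams = "coa", "oas", "ast"


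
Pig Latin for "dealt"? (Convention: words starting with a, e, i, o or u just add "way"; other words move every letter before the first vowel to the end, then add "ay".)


Word: "dealt"
Starts with consonant(s) → move to end, add 'ay'
Consonant cluster: "d"
Pig Latin = "ealtday"


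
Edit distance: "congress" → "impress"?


Word 1: "congress" (length 8)
Word 2: "impress" (length 7)
One optimal edit sequence (insert/delete/substitute each cost 1):
  1. delete 'c'  (+1)
  2. substitute 'o' -> 'i'  (+1)
  3. substitute 'n' -> 'm'  (+1)
  4. substitute 'g' -> 'p'  (+1)
  5. keep 'r'
  6. keep 'e'
  7. keep 's'
  8. keep 's'
Total edit operations: 4
Edit distance = 4


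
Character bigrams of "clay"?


Word: "clay" (length 4)
Number of bigrams = 4 - 2 + 1 = 3
  Position 0: "cl"
  Position 1: "la"
  Position 2: "ay"
Bigrams = "cl", "la", "ay"


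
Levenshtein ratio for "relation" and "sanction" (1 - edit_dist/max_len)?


Word 1: "relation" (length 8)
Word 2: "sanction" (length 8)
One optimal edit sequence:
  1. substitute 'r' -> 's'  (+1)
  2. substitute 'e' -> 'a'  (+1)
  3. substitute 'l' -> 'n'  (+1)
  4. substitute 'a' -> 'c'  (+1)
  5. keep 't'
  6. keep 'i'
  7. keep 'o'
  8. keep 'n'
Edit distance = 4
Max length = max(8, 8) = 8
Similarity = 1 - 4/8
= 0.5000


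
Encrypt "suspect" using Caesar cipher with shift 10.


Word: "suspect"
Shift: 10
Each letter → (letter + shift) mod 26:
  's' (18) + 10 = 2 → 'c'
  'u' (20) + 10 = 4 → 'e'
  's' (18) + 10 = 2 → 'c'
  'p' (15) + 10 = 25 → 'z'
  'e' (4) + 10 = 14 → 'o'
  'c' (2) + 10 = 12 → 'm'
  't' (19) + 10 = 3 → 'd'
Result = "ceczomd"


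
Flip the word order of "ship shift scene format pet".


Original: "ship shift scene format pet"
Words (1..n): ship | shift | scene | format | pet
Reversed (n..1): pet | format | scene | shift | ship
Result = "pet format scene shift ship"


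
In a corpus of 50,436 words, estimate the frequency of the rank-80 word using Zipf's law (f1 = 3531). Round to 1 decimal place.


Zipf's law: f(r) = f(1) / r
f(1) = 3531
f(80) = 3531 / 80
= 44.1 occurrences


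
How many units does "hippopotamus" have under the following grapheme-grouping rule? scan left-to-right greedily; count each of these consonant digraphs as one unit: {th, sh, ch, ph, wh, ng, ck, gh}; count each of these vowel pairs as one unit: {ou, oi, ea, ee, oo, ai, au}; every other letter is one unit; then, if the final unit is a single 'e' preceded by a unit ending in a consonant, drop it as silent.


Word: "hippopotamus" (12 letters)
Left-to-right scan:
  1. 'h' (letter)
  2. 'i' (letter)
  3. 'p' (letter)
  4. 'p' (letter)
  5. 'o' (letter)
  6. 'p' (letter)
  7. 'o' (letter)
  8. 't' (letter)
  9. 'a' (letter)
  10. 'm' (letter)
  11. 'u' (letter)
  12. 's' (letter)
Units from scan: 12
Sound units = 12 units


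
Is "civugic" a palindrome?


Word: "civugic"
Reversed: "ciguvic"
Forward == Backward? civugic != ciguvic
Palindrome = No


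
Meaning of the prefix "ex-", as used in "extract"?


Prefix: ex-
Example: extract (ex- + tract)
Meaning = out / former


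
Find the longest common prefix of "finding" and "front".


Word 1: "finding"
Word 2: "front"
Comparing from start:
  Pos 0: 'f' == 'f'
  Pos 1: 'i' != 'r' (stop)
LCP = "f" (length 1)


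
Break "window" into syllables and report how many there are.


Word: "window"
Syllable breakdown: win-dow
Counting: 2 parts
= 2 syllables


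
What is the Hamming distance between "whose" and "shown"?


Comparing character by character (same length = 5):
  Pos 0: 'w' vs 's' !=
  Pos 1: 'h' vs 'h' =
  Pos 2: 'o' vs 'o' =
  Pos 3: 's' vs 'w' !=
  Pos 4: 'e' vs 'n' !=
Hamming distance = 3


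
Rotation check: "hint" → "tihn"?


Word: "hint", Candidate: "tihn"
Method: check if candidate is substring of word+word
"hinthint" contains "tihn"? No
Is rotation = No


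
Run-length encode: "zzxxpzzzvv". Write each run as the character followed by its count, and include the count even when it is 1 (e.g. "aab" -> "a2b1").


String: "zzxxpzzzvv"
Scanning for consecutive runs:
  'z' x 2
  'x' x 2
  'p' x 1
  'z' x 3
  'v' x 2
RLE = "z2x2p1z3v2"


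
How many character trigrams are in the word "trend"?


Word: "trend" (length 5)
Number of 3-grams = length - 3 + 1 = 5 - 3 + 1
= 3


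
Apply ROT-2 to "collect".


Word: "collect"
Shift: 2
Each letter → (letter + shift) mod 26:
  'c' (2) + 2 = 4 → 'e'
  'o' (14) + 2 = 16 → 'q'
  'l' (11) + 2 = 13 → 'n'
  'l' (11) + 2 = 13 → 'n'
  'e' (4) + 2 = 6 → 'g'
  'c' (2) + 2 = 4 → 'e'
  't' (19) + 2 = 21 → 'v'
Result = "eqnngev"


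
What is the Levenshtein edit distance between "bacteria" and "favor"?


Word 1: "bacteria" (length 8)
Word 2: "favor" (length 5)
One optimal edit sequence (insert/delete/substitute each cost 1):
  1. substitute 'b' -> 'f'  (+1)
  2. keep 'a'
  3. delete 'c'  (+1)
  4. substitute 't' -> 'v'  (+1)
  5. substitute 'e' -> 'o'  (+1)
  6. keep 'r'
  7. delete 'i'  (+1)
  8. delete 'a'  (+1)
Total edit operations: 6
Edit distance = 6


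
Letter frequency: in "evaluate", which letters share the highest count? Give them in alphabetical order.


Word: "evaluate"
Letter counts:
  'a': 2
  'e': 2
  'l': 1
  't': 1
  'u': 1
  'v': 1
Maximum count = 2
Most frequent = 'a', 'e' (2 times each)


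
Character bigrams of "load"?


Word: "load" (length 4)
Number of bigrams = 4 - 2 + 1 = 3
  Position 0: "lo"
  Position 1: "oa"
  Position 2: "ad"
Bigrams = "lo", "oa", "ad"


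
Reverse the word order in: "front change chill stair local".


Original: "front change chill stair local"
Words (1..n): front | change | chill | stair | local
Reversed (n..1): local | stair | chill | change | front
Result = "local stair chill change front"


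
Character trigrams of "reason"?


Word: "reason" (length 6)
Number of trigrams = 6 - 3 + 1 = 4
  Position 0: "rea"
  Position 1: "eas"
  Position 2: "aso"
  Position 3: "son"
Trigrams = "rea", "eas", "aso", "son"


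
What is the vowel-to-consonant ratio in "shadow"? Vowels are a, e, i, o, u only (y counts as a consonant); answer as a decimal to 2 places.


Word: "shadow"
Vowels (a,e,i,o,u): 2
Consonants: 4
Ratio = 2/4
= 0.50


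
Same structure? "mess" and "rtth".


Pattern of "mess": [0, 1, 2, 2]
Pattern of "rtth": [0, 1, 1, 2]
Patterns do not match
Same pattern = No


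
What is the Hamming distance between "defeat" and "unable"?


Comparing character by character (same length = 6):
  Pos 0: 'd' vs 'u' !=
  Pos 1: 'e' vs 'n' !=
  Pos 2: 'f' vs 'a' !=
  Pos 3: 'e' vs 'b' !=
  Pos 4: 'a' vs 'l' !=
  Pos 5: 't' vs 'e' !=
Hamming distance = 6


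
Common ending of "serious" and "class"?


Word 1: "serious"
Word 2: "class"
Comparing from end:
  Pos -1: 's' == 's'
  Pos -2: 'u' != 's' (stop)
LCS = "s" (length 1)


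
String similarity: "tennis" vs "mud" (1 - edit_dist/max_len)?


Word 1: "tennis" (length 6)
Word 2: "mud" (length 3)
One optimal edit sequence:
  1. delete 't'  (+1)
  2. delete 'e'  (+1)
  3. delete 'n'  (+1)
  4. substitute 'n' -> 'm'  (+1)
  5. substitute 'i' -> 'u'  (+1)
  6. substitute 's' -> 'd'  (+1)
Edit distance = 6
Max length = max(6, 3) = 6
Similarity = 1 - 6/6
= 0.0000


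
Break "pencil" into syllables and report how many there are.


Word: "pencil"
Syllable breakdown: pen · cil
Counting: 2 parts
= 2 syllables


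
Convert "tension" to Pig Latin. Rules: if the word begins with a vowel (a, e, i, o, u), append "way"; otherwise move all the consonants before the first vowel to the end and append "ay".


Word: "tension"
Starts with consonant(s) → move to end, add 'ay'
Consonant cluster: "t"
Pig Latin = "ensiontay"


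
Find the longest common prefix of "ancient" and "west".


Word 1: "ancient"
Word 2: "west"
Comparing from start:
  Pos 0: 'a' != 'w' (stop)
LCP = "" (length 0)


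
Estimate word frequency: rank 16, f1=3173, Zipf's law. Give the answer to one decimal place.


Zipf's law: f(r) = f(1) / r
f(1) = 3173
f(16) = 3173 / 16
= 198.3 occurrences
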